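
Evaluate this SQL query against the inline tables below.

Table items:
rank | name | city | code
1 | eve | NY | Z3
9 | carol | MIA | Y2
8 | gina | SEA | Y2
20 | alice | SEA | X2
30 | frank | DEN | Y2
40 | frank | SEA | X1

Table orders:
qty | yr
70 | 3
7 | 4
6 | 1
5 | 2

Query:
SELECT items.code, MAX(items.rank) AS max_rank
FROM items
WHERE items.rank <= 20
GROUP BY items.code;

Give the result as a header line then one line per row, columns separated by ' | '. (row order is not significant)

After WHERE (4 rows):
items.rank | items.name | items.city | items.code
1 | eve | NY | Z3
9 | carol | MIA | Y2
8 | gina | SEA | Y2
20 | alice | SEA | X2
After GROUP BY (3 rows):
items.code | max_rank
Z3 | 1
Y2 | 9
X2 | 20

== RESULT ==
items.code | max_rank
Z3 | 1
Y2 | 9
X2 | 20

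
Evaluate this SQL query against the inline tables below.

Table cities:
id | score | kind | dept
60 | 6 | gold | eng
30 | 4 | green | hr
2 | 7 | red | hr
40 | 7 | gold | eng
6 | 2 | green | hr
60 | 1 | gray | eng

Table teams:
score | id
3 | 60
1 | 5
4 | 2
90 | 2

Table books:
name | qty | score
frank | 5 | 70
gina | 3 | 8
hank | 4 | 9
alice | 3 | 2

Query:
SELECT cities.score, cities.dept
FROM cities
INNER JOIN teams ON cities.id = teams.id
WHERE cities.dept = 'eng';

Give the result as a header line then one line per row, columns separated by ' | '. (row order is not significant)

After JOIN teams (4 rows):
cities.id | cities.score | cities.kind | cities.dept | teams.score | teams.id
60 | 6 | gold | eng | 3 | 60
2 | 7 | red | hr | 4 | 2
2 | 7 | red | hr | 90 | 2
60 | 1 | gray | eng | 3 | 60
After WHERE (2 rows):
cities.id | cities.score | cities.kind | cities.dept | teams.score | teams.id
60 | 6 | gold | eng | 3 | 60
60 | 1 | gray | eng | 3 | 60
After SELECT (2 rows):
cities.score | cities.dept
6 | eng
1 | eng

== RESULT ==
cities.score | cities.dept
6 | eng
1 | eng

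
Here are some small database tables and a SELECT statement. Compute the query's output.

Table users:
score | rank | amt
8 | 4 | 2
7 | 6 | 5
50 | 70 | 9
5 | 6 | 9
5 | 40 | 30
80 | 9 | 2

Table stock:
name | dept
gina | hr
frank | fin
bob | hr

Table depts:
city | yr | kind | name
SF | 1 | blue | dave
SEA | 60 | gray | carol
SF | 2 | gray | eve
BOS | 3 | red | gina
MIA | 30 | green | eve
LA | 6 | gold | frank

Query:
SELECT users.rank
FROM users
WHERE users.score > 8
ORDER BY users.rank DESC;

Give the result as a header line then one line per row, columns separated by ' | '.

== RESULT ==
users.rank
70
9

Derivation:
After WHERE (2 rows):
users.score | users.rank | users.amt
50 | 70 | 9
80 | 9 | 2
After SELECT (2 rows):
users.rank
70
9
After ORDER BY (2 rows):
users.rank
70
9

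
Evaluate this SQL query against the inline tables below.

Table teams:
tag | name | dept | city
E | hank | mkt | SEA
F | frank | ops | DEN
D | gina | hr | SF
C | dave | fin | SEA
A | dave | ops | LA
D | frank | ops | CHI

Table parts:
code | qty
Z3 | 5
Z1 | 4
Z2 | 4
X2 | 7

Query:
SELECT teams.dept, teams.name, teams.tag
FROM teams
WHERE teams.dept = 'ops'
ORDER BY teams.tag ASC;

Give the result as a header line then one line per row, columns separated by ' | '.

== RESULT ==
teams.dept | teams.name | teams.tag
ops | dave | A
ops | frank | D
ops | frank | F

Derivation:
After WHERE (3 rows):
teams.tag | teams.name | teams.dept | teams.city
F | frank | ops | DEN
A | dave | ops | LA
D | frank | ops | CHI
After SELECT (3 rows):
teams.dept | teams.name | teams.tag
ops | frank | F
ops | dave | A
ops | frank | D
After ORDER BY (3 rows):
teams.dept | teams.name | teams.tag
ops | dave | A
ops | frank | D
ops | frank | F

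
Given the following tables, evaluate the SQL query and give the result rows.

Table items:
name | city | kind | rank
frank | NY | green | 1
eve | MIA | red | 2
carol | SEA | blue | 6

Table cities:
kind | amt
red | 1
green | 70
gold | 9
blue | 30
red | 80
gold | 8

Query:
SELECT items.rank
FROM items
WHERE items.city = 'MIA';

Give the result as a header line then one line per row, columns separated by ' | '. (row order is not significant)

After WHERE (1 rows):
items.name | items.city | items.kind | items.rank
eve | MIA | red | 2
After SELECT (1 rows):
items.rank
2

== RESULT ==
items.rank
2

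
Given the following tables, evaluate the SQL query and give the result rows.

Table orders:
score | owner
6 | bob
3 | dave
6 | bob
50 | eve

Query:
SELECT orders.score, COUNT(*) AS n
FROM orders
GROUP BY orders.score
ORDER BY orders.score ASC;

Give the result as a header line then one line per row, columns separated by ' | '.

After GROUP BY (3 rows):
orders.score | n
6 | 2
3 | 1
50 | 1
After ORDER BY (3 rows):
orders.score | n
3 | 1
6 | 2
50 | 1

== RESULT ==
orders.score | n
3 | 1
6 | 2
50 | 1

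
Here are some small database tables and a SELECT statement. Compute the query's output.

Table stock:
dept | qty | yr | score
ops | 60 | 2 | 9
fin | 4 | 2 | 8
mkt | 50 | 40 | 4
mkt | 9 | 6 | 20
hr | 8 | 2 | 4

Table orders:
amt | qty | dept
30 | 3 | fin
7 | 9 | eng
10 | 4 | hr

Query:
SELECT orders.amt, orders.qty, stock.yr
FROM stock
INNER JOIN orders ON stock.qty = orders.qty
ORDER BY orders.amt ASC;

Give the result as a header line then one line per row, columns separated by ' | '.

After JOIN orders (2 rows):
stock.dept | stock.qty | stock.yr | stock.score | orders.amt | orders.qty | orders.dept
fin | 4 | 2 | 8 | 10 | 4 | hr
mkt | 9 | 6 | 20 | 7 | 9 | eng
After SELECT (2 rows):
orders.amt | orders.qty | stock.yr
10 | 4 | 2
7 | 9 | 6
After ORDER BY (2 rows):
orders.amt | orders.qty | stock.yr
7 | 9 | 6
10 | 4 | 2

== RESULT ==
orders.amt | orders.qty | stock.yr
7 | 9 | 6
10 | 4 | 2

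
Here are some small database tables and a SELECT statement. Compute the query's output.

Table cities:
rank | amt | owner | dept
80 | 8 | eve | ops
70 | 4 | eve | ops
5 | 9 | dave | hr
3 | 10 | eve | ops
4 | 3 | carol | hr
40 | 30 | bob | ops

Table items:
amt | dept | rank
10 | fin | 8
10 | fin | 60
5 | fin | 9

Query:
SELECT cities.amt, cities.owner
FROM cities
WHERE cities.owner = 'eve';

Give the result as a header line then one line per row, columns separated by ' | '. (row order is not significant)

== RESULT ==
cities.amt | cities.owner
8 | eve
4 | eve
10 | eve

Derivation:
After WHERE (3 rows):
cities.rank | cities.amt | cities.owner | cities.dept
80 | 8 | eve | ops
70 | 4 | eve | ops
3 | 10 | eve | ops
After SELECT (3 rows):
cities.amt | cities.owner
8 | eve
4 | eve
10 | eve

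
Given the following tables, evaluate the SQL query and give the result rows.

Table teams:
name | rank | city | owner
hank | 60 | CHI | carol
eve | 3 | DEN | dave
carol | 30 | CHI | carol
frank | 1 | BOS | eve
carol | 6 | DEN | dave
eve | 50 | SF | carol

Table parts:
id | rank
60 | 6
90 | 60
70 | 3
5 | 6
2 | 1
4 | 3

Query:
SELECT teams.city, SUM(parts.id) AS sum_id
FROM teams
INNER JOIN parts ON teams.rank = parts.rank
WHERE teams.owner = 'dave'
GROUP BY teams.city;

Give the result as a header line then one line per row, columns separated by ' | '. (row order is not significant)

After JOIN parts (6 rows):
teams.name | teams.rank | teams.city | teams.owner | parts.id | parts.rank
hank | 60 | CHI | carol | 90 | 60
eve | 3 | DEN | dave | 70 | 3
eve | 3 | DEN | dave | 4 | 3
frank | 1 | BOS | eve | 2 | 1
carol | 6 | DEN | dave | 60 | 6
carol | 6 | DEN | dave | 5 | 6
After WHERE (4 rows):
teams.name | teams.rank | teams.city | teams.owner | parts.id | parts.rank
eve | 3 | DEN | dave | 70 | 3
eve | 3 | DEN | dave | 4 | 3
carol | 6 | DEN | dave | 60 | 6
carol | 6 | DEN | dave | 5 | 6
After GROUP BY (1 rows):
teams.city | sum_id
DEN | 139

== RESULT ==
teams.city | sum_id
DEN | 139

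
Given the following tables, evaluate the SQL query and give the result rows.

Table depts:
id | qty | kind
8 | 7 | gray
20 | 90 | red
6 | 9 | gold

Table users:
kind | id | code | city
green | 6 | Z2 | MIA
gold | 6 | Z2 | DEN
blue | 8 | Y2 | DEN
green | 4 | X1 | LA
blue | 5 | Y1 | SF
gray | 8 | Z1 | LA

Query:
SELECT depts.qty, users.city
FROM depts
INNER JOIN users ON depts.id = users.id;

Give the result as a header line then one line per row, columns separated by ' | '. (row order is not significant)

After JOIN users (4 rows):
depts.id | depts.qty | depts.kind | users.kind | users.id | users.code | users.city
8 | 7 | gray | blue | 8 | Y2 | DEN
8 | 7 | gray | gray | 8 | Z1 | LA
6 | 9 | gold | green | 6 | Z2 | MIA
6 | 9 | gold | gold | 6 | Z2 | DEN
After SELECT (4 rows):
depts.qty | users.city
7 | DEN
7 | LA
9 | MIA
9 | DEN

== RESULT ==
depts.qty | users.city
7 | DEN
7 | LA
9 | MIA
9 | DEN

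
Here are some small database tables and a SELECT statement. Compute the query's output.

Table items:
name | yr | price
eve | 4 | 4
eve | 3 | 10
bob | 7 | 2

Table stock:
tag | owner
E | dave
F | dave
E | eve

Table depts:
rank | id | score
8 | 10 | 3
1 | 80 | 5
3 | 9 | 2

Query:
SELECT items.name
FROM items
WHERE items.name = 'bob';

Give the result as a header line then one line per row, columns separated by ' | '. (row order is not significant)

After WHERE (1 rows):
items.name | items.yr | items.price
bob | 7 | 2
After SELECT (1 rows):
items.name
bob

== RESULT ==
items.name
bob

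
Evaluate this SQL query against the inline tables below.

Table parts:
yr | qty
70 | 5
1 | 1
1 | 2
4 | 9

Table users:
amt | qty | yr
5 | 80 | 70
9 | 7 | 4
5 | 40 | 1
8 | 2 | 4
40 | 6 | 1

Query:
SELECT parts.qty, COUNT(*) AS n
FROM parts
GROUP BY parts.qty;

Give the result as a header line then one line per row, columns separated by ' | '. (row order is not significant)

After GROUP BY (4 rows):
parts.qty | n
5 | 1
1 | 1
2 | 1
9 | 1

== RESULT ==
parts.qty | n
5 | 1
1 | 1
2 | 1
9 | 1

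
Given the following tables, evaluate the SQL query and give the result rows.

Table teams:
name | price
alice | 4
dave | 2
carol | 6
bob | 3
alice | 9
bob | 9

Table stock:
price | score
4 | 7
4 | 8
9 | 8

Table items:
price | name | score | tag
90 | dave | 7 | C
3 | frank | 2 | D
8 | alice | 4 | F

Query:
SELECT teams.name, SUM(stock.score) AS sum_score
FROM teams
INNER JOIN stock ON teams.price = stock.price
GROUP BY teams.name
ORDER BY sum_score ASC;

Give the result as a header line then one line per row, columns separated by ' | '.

After JOIN stock (4 rows):
teams.name | teams.price | stock.price | stock.score
alice | 4 | 4 | 7
alice | 4 | 4 | 8
alice | 9 | 9 | 8
bob | 9 | 9 | 8
After GROUP BY (2 rows):
teams.name | sum_score
alice | 23
bob | 8
After ORDER BY (2 rows):
teams.name | sum_score
bob | 8
alice | 23

== RESULT ==
teams.name | sum_score
bob | 8
alice | 23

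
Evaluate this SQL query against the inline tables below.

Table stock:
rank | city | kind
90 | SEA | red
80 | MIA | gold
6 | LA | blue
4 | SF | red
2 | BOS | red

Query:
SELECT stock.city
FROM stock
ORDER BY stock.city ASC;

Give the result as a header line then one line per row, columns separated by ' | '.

After SELECT (5 rows):
stock.city
SEA
MIA
LA
SF
BOS
After ORDER BY (5 rows):
stock.city
BOS
LA
MIA
SEA
SF

== RESULT ==
stock.city
BOS
LA
MIA
SEA
SF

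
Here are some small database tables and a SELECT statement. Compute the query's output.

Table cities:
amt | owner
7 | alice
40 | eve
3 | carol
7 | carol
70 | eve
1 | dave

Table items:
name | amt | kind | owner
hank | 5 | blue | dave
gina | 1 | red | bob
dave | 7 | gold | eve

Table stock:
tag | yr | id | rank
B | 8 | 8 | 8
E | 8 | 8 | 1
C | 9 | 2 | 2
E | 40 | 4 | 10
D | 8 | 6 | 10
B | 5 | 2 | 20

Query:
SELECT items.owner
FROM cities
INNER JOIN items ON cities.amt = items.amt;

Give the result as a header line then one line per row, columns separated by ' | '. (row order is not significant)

After JOIN items (3 rows):
cities.amt | cities.owner | items.name | items.amt | items.kind | items.owner
7 | alice | dave | 7 | gold | eve
7 | carol | dave | 7 | gold | eve
1 | dave | gina | 1 | red | bob
After SELECT (3 rows):
items.owner
eve
eve
bob

== RESULT ==
items.owner
eve
eve
bob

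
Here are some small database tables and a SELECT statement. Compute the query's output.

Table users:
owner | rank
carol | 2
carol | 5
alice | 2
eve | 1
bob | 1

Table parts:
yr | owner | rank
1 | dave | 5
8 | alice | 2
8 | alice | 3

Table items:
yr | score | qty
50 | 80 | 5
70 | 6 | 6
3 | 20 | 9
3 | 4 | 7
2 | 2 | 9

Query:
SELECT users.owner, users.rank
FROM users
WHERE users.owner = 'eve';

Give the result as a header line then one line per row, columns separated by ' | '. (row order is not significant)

== RESULT ==
users.owner | users.rank
eve | 1

Derivation:
After WHERE (1 rows):
users.owner | users.rank
eve | 1
After SELECT (1 rows):
users.owner | users.rank
eve | 1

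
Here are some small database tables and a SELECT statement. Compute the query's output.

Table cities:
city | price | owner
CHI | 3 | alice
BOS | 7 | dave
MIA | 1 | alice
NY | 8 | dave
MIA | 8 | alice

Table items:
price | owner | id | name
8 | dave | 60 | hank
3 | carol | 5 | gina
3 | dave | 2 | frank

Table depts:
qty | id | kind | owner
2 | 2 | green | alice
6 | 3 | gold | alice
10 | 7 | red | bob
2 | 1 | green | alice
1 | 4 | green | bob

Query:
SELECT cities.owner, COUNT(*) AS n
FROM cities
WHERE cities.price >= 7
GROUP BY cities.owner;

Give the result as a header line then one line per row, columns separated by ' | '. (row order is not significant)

After WHERE (3 rows):
cities.city | cities.price | cities.owner
BOS | 7 | dave
NY | 8 | dave
MIA | 8 | alice
After GROUP BY (2 rows):
cities.owner | n
dave | 2
alice | 1

== RESULT ==
cities.owner | n
dave | 2
alice | 1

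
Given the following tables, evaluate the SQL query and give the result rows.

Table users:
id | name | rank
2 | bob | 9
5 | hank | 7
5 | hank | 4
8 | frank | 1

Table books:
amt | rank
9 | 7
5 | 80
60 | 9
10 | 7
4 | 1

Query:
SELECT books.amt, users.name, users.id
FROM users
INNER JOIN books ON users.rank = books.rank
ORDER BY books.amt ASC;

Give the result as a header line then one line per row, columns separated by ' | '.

After JOIN books (4 rows):
users.id | users.name | users.rank | books.amt | books.rank
2 | bob | 9 | 60 | 9
5 | hank | 7 | 9 | 7
5 | hank | 7 | 10 | 7
8 | frank | 1 | 4 | 1
After SELECT (4 rows):
books.amt | users.name | users.id
60 | bob | 2
9 | hank | 5
10 | hank | 5
4 | frank | 8
After ORDER BY (4 rows):
books.amt | users.name | users.id
4 | frank | 8
9 | hank | 5
10 | hank | 5
60 | bob | 2

== RESULT ==
books.amt | users.name | users.id
4 | frank | 8
9 | hank | 5
10 | hank | 5
60 | bob | 2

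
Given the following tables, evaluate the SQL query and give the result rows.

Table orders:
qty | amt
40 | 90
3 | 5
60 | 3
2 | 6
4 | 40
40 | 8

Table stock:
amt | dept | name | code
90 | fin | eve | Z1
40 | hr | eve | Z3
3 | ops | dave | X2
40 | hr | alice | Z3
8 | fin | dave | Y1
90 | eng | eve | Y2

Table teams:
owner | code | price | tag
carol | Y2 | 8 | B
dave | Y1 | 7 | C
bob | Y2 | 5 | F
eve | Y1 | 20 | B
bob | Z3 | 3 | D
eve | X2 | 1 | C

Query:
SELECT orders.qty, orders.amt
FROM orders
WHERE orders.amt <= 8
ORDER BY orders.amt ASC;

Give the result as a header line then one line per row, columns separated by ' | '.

== RESULT ==
orders.qty | orders.amt
60 | 3
3 | 5
2 | 6
40 | 8

Derivation:
After WHERE (4 rows):
orders.qty | orders.amt
3 | 5
60 | 3
2 | 6
40 | 8
After SELECT (4 rows):
orders.qty | orders.amt
3 | 5
60 | 3
2 | 6
40 | 8
After ORDER BY (4 rows):
orders.qty | orders.amt
60 | 3
3 | 5
2 | 6
40 | 8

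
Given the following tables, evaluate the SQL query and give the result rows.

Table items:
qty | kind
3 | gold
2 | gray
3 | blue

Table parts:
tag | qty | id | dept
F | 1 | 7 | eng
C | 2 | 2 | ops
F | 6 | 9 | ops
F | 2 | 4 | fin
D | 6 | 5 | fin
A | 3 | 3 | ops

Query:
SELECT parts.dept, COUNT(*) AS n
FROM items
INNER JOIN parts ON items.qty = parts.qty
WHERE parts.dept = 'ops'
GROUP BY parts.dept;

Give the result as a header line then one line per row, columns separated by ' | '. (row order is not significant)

After JOIN parts (4 rows):
items.qty | items.kind | parts.tag | parts.qty | parts.id | parts.dept
3 | gold | A | 3 | 3 | ops
2 | gray | C | 2 | 2 | ops
2 | gray | F | 2 | 4 | fin
3 | blue | A | 3 | 3 | ops
After WHERE (3 rows):
items.qty | items.kind | parts.tag | parts.qty | parts.id | parts.dept
3 | gold | A | 3 | 3 | ops
2 | gray | C | 2 | 2 | ops
3 | blue | A | 3 | 3 | ops
After GROUP BY (1 rows):
parts.dept | n
ops | 3

== RESULT ==
parts.dept | n
ops | 3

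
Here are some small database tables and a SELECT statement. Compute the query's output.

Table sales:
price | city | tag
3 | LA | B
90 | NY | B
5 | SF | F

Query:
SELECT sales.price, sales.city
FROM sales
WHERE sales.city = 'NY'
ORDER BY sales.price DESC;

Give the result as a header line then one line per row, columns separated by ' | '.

== RESULT ==
sales.price | sales.city
90 | NY

Derivation:
After WHERE (1 rows):
sales.price | sales.city | sales.tag
90 | NY | B
After SELECT (1 rows):
sales.price | sales.city
90 | NY
After ORDER BY (1 rows):
sales.price | sales.city
90 | NY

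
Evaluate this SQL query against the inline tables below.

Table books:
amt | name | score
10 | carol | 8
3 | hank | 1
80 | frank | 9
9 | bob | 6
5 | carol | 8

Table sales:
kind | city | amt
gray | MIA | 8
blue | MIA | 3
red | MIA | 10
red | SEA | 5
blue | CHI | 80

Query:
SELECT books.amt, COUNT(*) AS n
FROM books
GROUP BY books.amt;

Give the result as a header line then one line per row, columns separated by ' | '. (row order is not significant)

== RESULT ==
books.amt | n
10 | 1
3 | 1
80 | 1
9 | 1
5 | 1

Derivation:
After GROUP BY (5 rows):
books.amt | n
10 | 1
3 | 1
80 | 1
9 | 1
5 | 1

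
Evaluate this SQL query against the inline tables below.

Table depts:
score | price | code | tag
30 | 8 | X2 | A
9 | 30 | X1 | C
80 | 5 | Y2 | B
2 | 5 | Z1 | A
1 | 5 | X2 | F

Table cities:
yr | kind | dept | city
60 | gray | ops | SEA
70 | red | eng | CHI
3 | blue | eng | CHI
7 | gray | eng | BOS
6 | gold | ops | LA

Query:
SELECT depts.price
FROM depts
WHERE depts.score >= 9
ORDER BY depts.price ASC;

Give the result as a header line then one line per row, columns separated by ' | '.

== RESULT ==
depts.price
5
8
30

Derivation:
After WHERE (3 rows):
depts.score | depts.price | depts.code | depts.tag
30 | 8 | X2 | A
9 | 30 | X1 | C
80 | 5 | Y2 | B
After SELECT (3 rows):
depts.price
8
30
5
After ORDER BY (3 rows):
depts.price
5
8
30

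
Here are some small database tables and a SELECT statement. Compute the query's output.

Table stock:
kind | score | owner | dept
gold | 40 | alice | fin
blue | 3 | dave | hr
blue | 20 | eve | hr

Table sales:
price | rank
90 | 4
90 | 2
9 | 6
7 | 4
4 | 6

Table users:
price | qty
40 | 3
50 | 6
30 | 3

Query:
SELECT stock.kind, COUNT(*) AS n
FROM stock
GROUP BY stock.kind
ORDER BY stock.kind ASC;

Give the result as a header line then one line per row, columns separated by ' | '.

After GROUP BY (2 rows):
stock.kind | n
gold | 1
blue | 2
After ORDER BY (2 rows):
stock.kind | n
blue | 2
gold | 1

== RESULT ==
stock.kind | n
blue | 2
gold | 1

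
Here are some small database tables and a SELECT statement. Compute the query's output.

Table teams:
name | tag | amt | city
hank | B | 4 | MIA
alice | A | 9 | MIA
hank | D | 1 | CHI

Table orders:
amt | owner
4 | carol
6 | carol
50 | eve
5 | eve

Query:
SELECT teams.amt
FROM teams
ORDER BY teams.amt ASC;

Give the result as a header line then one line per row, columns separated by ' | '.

== RESULT ==
teams.amt
1
4
9

Derivation:
After SELECT (3 rows):
teams.amt
4
9
1
After ORDER BY (3 rows):
teams.amt
1
4
9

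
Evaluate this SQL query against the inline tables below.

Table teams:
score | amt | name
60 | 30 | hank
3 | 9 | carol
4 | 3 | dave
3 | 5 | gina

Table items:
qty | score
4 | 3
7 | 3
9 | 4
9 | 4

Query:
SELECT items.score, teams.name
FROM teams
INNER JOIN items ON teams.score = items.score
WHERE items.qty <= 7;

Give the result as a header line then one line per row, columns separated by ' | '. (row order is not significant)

== RESULT ==
items.score | teams.name
3 | carol
3 | carol
3 | gina
3 | gina

Derivation:
After JOIN items (6 rows):
teams.score | teams.amt | teams.name | items.qty | items.score
3 | 9 | carol | 4 | 3
3 | 9 | carol | 7 | 3
4 | 3 | dave | 9 | 4
4 | 3 | dave | 9 | 4
3 | 5 | gina | 4 | 3
3 | 5 | gina | 7 | 3
After WHERE (4 rows):
teams.score | teams.amt | teams.name | items.qty | items.score
3 | 9 | carol | 4 | 3
3 | 9 | carol | 7 | 3
3 | 5 | gina | 4 | 3
3 | 5 | gina | 7 | 3
After SELECT (4 rows):
items.score | teams.name
3 | carol
3 | carol
3 | gina
3 | gina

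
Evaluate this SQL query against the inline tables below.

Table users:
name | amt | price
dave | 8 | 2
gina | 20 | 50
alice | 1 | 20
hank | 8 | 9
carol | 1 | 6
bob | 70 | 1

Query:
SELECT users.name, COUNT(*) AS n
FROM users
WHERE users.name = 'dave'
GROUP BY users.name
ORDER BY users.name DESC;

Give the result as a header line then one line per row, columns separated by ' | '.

== RESULT ==
users.name | n
dave | 1

Derivation:
After WHERE (1 rows):
users.name | users.amt | users.price
dave | 8 | 2
After GROUP BY (1 rows):
users.name | n
dave | 1
After ORDER BY (1 rows):
users.name | n
dave | 1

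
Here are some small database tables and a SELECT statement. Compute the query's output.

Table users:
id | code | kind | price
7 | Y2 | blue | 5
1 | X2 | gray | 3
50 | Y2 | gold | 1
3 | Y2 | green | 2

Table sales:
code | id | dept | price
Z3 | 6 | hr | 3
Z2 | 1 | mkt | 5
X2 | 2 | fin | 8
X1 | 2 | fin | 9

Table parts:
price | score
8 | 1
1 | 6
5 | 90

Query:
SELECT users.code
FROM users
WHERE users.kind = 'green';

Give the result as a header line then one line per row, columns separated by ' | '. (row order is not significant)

== RESULT ==
users.code
Y2

Derivation:
After WHERE (1 rows):
users.id | users.code | users.kind | users.price
3 | Y2 | green | 2
After SELECT (1 rows):
users.code
Y2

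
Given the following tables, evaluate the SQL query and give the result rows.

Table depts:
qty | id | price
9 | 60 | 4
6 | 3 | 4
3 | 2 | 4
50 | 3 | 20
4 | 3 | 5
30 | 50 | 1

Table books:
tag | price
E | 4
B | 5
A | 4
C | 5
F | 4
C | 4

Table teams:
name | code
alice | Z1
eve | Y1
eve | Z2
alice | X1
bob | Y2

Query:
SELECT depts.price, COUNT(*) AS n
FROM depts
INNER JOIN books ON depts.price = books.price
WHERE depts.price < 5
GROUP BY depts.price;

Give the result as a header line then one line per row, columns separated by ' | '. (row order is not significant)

== RESULT ==
depts.price | n
4 | 12

Derivation:
After JOIN books (14 rows):
depts.qty | depts.id | depts.price | books.tag | books.price
9 | 60 | 4 | E | 4
9 | 60 | 4 | A | 4
9 | 60 | 4 | F | 4
9 | 60 | 4 | C | 4
6 | 3 | 4 | E | 4
6 | 3 | 4 | A | 4
6 | 3 | 4 | F | 4
6 | 3 | 4 | C | 4
3 | 2 | 4 | E | 4
3 | 2 | 4 | A | 4
3 | 2 | 4 | F | 4
3 | 2 | 4 | C | 4
4 | 3 | 5 | B | 5
4 | 3 | 5 | C | 5
After WHERE (12 rows):
depts.qty | depts.id | depts.price | books.tag | books.price
9 | 60 | 4 | E | 4
9 | 60 | 4 | A | 4
9 | 60 | 4 | F | 4
9 | 60 | 4 | C | 4
6 | 3 | 4 | E | 4
6 | 3 | 4 | A | 4
6 | 3 | 4 | F | 4
6 | 3 | 4 | C | 4
3 | 2 | 4 | E | 4
3 | 2 | 4 | A | 4
3 | 2 | 4 | F | 4
3 | 2 | 4 | C | 4
After GROUP BY (1 rows):
depts.price | n
4 | 12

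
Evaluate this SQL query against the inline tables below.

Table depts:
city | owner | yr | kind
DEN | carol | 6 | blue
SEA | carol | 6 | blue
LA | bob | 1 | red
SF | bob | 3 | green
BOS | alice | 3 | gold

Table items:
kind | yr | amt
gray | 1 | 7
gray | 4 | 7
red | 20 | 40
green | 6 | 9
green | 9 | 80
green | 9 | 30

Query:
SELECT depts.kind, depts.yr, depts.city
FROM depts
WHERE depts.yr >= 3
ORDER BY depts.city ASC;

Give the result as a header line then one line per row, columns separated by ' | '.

After WHERE (4 rows):
depts.city | depts.owner | depts.yr | depts.kind
DEN | carol | 6 | blue
SEA | carol | 6 | blue
SF | bob | 3 | green
BOS | alice | 3 | gold
After SELECT (4 rows):
depts.kind | depts.yr | depts.city
blue | 6 | DEN
blue | 6 | SEA
green | 3 | SF
gold | 3 | BOS
After ORDER BY (4 rows):
depts.kind | depts.yr | depts.city
gold | 3 | BOS
blue | 6 | DEN
blue | 6 | SEA
green | 3 | SF

== RESULT ==
depts.kind | depts.yr | depts.city
gold | 3 | BOS
blue | 6 | DEN
blue | 6 | SEA
green | 3 | SF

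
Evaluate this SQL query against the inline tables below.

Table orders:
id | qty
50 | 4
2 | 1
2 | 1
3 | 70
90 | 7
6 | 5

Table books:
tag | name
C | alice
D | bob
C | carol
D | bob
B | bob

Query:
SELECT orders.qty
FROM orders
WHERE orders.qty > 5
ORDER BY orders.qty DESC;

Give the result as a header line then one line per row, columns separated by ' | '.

== RESULT ==
orders.qty
70
7

Derivation:
After WHERE (2 rows):
orders.id | orders.qty
3 | 70
90 | 7
After SELECT (2 rows):
orders.qty
70
7
After ORDER BY (2 rows):
orders.qty
70
7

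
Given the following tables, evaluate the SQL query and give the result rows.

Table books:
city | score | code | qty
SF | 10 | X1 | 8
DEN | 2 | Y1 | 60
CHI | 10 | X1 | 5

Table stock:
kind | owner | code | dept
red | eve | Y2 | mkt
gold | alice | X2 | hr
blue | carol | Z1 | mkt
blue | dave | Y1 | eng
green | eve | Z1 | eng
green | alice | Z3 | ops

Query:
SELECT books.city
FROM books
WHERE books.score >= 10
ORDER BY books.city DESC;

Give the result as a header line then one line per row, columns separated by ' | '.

After WHERE (2 rows):
books.city | books.score | books.code | books.qty
SF | 10 | X1 | 8
CHI | 10 | X1 | 5
After SELECT (2 rows):
books.city
SF
CHI
After ORDER BY (2 rows):
books.city
SF
CHI

== RESULT ==
books.city
SF
CHI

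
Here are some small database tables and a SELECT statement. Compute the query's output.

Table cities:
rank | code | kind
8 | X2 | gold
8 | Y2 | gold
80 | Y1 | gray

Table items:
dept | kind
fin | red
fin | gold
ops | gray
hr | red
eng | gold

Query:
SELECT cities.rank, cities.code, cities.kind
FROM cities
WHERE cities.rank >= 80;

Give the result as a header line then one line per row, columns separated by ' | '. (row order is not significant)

== RESULT ==
cities.rank | cities.code | cities.kind
80 | Y1 | gray

Derivation:
After WHERE (1 rows):
cities.rank | cities.code | cities.kind
80 | Y1 | gray
After SELECT (1 rows):
cities.rank | cities.code | cities.kind
80 | Y1 | gray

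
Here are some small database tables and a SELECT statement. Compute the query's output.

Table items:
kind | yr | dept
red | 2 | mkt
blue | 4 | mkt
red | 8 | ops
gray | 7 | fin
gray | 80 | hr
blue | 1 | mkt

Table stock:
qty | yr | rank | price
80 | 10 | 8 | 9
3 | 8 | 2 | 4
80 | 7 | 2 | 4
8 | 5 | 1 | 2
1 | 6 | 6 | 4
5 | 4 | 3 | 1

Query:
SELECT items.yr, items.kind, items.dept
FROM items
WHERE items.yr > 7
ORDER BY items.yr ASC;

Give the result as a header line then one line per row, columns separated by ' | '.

== RESULT ==
items.yr | items.kind | items.dept
8 | red | ops
80 | gray | hr

Derivation:
After WHERE (2 rows):
items.kind | items.yr | items.dept
red | 8 | ops
gray | 80 | hr
After SELECT (2 rows):
items.yr | items.kind | items.dept
8 | red | ops
80 | gray | hr
After ORDER BY (2 rows):
items.yr | items.kind | items.dept
8 | red | ops
80 | gray | hr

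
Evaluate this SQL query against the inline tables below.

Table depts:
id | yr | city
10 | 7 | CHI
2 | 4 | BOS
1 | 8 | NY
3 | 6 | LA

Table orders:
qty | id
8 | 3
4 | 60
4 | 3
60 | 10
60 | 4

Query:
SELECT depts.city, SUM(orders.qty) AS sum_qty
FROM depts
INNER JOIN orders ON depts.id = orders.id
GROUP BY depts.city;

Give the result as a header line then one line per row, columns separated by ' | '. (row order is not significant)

== RESULT ==
depts.city | sum_qty
CHI | 60
LA | 12

Derivation:
After JOIN orders (3 rows):
depts.id | depts.yr | depts.city | orders.qty | orders.id
10 | 7 | CHI | 60 | 10
3 | 6 | LA | 8 | 3
3 | 6 | LA | 4 | 3
After GROUP BY (2 rows):
depts.city | sum_qty
CHI | 60
LA | 12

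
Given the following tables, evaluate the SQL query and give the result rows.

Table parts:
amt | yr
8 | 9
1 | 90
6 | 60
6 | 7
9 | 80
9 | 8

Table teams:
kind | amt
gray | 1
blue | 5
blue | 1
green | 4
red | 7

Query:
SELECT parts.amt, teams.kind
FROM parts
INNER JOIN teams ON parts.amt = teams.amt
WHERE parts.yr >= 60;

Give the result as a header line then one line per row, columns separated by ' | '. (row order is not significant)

After JOIN teams (2 rows):
parts.amt | parts.yr | teams.kind | teams.amt
1 | 90 | gray | 1
1 | 90 | blue | 1
After WHERE (2 rows):
parts.amt | parts.yr | teams.kind | teams.amt
1 | 90 | gray | 1
1 | 90 | blue | 1
After SELECT (2 rows):
parts.amt | teams.kind
1 | gray
1 | blue

== RESULT ==
parts.amt | teams.kind
1 | gray
1 | blue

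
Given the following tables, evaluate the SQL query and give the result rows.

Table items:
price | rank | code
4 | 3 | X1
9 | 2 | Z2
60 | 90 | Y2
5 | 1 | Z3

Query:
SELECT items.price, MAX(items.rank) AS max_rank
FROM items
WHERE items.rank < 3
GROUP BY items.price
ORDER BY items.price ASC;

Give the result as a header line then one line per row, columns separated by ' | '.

After WHERE (2 rows):
items.price | items.rank | items.code
9 | 2 | Z2
5 | 1 | Z3
After GROUP BY (2 rows):
items.price | max_rank
9 | 2
5 | 1
After ORDER BY (2 rows):
items.price | max_rank
5 | 1
9 | 2

== RESULT ==
items.price | max_rank
5 | 1
9 | 2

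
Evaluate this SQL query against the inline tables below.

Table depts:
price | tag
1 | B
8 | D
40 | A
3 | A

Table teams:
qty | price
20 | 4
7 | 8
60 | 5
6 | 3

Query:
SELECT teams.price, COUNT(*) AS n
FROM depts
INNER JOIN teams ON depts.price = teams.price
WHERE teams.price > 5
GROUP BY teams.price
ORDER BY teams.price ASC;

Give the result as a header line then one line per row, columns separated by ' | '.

After JOIN teams (2 rows):
depts.price | depts.tag | teams.qty | teams.price
8 | D | 7 | 8
3 | A | 6 | 3
After WHERE (1 rows):
depts.price | depts.tag | teams.qty | teams.price
8 | D | 7 | 8
After GROUP BY (1 rows):
teams.price | n
8 | 1
After ORDER BY (1 rows):
teams.price | n
8 | 1

== RESULT ==
teams.price | n
8 | 1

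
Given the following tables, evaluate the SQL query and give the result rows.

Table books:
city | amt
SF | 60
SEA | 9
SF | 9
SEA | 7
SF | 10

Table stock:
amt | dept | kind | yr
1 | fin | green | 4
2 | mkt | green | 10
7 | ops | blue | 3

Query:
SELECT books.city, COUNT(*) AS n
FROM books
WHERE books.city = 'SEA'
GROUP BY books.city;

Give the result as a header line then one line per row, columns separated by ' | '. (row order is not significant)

== RESULT ==
books.city | n
SEA | 2

Derivation:
After WHERE (2 rows):
books.city | books.amt
SEA | 9
SEA | 7
After GROUP BY (1 rows):
books.city | n
SEA | 2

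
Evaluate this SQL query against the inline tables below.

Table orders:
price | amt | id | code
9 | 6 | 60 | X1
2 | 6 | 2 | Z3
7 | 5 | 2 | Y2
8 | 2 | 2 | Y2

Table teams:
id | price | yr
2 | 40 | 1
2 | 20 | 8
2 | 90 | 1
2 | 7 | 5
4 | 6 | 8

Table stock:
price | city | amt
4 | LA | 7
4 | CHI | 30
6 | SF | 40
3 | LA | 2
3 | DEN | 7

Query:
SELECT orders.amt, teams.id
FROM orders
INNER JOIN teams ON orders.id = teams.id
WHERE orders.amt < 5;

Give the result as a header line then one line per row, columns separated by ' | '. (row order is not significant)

After JOIN teams (12 rows):
orders.price | orders.amt | orders.id | orders.code | teams.id | teams.price | teams.yr
2 | 6 | 2 | Z3 | 2 | 40 | 1
2 | 6 | 2 | Z3 | 2 | 20 | 8
2 | 6 | 2 | Z3 | 2 | 90 | 1
2 | 6 | 2 | Z3 | 2 | 7 | 5
7 | 5 | 2 | Y2 | 2 | 40 | 1
7 | 5 | 2 | Y2 | 2 | 20 | 8
7 | 5 | 2 | Y2 | 2 | 90 | 1
7 | 5 | 2 | Y2 | 2 | 7 | 5
8 | 2 | 2 | Y2 | 2 | 40 | 1
8 | 2 | 2 | Y2 | 2 | 20 | 8
8 | 2 | 2 | Y2 | 2 | 90 | 1
8 | 2 | 2 | Y2 | 2 | 7 | 5
After WHERE (4 rows):
orders.price | orders.amt | orders.id | orders.code | teams.id | teams.price | teams.yr
8 | 2 | 2 | Y2 | 2 | 40 | 1
8 | 2 | 2 | Y2 | 2 | 20 | 8
8 | 2 | 2 | Y2 | 2 | 90 | 1
8 | 2 | 2 | Y2 | 2 | 7 | 5
After SELECT (4 rows):
orders.amt | teams.id
2 | 2
2 | 2
2 | 2
2 | 2

== RESULT ==
orders.amt | teams.id
2 | 2
2 | 2
2 | 2
2 | 2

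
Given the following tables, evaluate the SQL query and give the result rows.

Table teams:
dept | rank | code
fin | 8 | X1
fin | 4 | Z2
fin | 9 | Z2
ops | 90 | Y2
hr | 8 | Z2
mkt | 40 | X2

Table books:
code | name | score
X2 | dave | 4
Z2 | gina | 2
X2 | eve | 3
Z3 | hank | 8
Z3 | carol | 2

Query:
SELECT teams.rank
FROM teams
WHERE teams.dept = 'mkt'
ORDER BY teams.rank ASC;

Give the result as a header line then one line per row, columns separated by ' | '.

After WHERE (1 rows):
teams.dept | teams.rank | teams.code
mkt | 40 | X2
After SELECT (1 rows):
teams.rank
40
After ORDER BY (1 rows):
teams.rank
40

== RESULT ==
teams.rank
40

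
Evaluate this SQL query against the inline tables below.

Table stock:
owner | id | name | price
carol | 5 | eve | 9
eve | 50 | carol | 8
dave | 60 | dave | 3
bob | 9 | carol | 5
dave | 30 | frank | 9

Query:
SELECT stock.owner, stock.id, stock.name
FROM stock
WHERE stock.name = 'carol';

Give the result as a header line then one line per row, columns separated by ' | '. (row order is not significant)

== RESULT ==
stock.owner | stock.id | stock.name
eve | 50 | carol
bob | 9 | carol

Derivation:
After WHERE (2 rows):
stock.owner | stock.id | stock.name | stock.price
eve | 50 | carol | 8
bob | 9 | carol | 5
After SELECT (2 rows):
stock.owner | stock.id | stock.name
eve | 50 | carol
bob | 9 | carol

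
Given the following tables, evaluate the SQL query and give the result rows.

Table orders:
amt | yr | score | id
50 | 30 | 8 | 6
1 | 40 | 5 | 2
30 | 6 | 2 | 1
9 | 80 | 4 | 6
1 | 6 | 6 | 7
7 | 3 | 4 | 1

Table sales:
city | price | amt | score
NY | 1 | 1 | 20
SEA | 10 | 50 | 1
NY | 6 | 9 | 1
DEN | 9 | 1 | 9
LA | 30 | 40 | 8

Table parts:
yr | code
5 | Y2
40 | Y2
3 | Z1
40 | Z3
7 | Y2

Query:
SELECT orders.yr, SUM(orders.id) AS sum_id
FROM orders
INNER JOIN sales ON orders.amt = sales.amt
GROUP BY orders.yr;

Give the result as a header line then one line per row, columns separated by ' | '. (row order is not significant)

== RESULT ==
orders.yr | sum_id
30 | 6
40 | 4
80 | 6
6 | 14

Derivation:
After JOIN sales (6 rows):
orders.amt | orders.yr | orders.score | orders.id | sales.city | sales.price | sales.amt | sales.score
50 | 30 | 8 | 6 | SEA | 10 | 50 | 1
1 | 40 | 5 | 2 | NY | 1 | 1 | 20
1 | 40 | 5 | 2 | DEN | 9 | 1 | 9
9 | 80 | 4 | 6 | NY | 6 | 9 | 1
1 | 6 | 6 | 7 | NY | 1 | 1 | 20
1 | 6 | 6 | 7 | DEN | 9 | 1 | 9
After GROUP BY (4 rows):
orders.yr | sum_id
30 | 6
40 | 4
80 | 6
6 | 14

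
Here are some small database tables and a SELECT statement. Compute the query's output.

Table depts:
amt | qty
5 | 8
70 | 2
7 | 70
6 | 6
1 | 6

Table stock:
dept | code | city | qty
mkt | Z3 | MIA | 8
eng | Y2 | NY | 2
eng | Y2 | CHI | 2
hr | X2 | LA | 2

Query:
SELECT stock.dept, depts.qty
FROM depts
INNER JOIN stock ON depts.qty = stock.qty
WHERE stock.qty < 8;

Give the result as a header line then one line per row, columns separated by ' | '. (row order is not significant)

After JOIN stock (4 rows):
depts.amt | depts.qty | stock.dept | stock.code | stock.city | stock.qty
5 | 8 | mkt | Z3 | MIA | 8
70 | 2 | eng | Y2 | NY | 2
70 | 2 | eng | Y2 | CHI | 2
70 | 2 | hr | X2 | LA | 2
After WHERE (3 rows):
depts.amt | depts.qty | stock.dept | stock.code | stock.city | stock.qty
70 | 2 | eng | Y2 | NY | 2
70 | 2 | eng | Y2 | CHI | 2
70 | 2 | hr | X2 | LA | 2
After SELECT (3 rows):
stock.dept | depts.qty
eng | 2
eng | 2
hr | 2

== RESULT ==
stock.dept | depts.qty
eng | 2
eng | 2
hr | 2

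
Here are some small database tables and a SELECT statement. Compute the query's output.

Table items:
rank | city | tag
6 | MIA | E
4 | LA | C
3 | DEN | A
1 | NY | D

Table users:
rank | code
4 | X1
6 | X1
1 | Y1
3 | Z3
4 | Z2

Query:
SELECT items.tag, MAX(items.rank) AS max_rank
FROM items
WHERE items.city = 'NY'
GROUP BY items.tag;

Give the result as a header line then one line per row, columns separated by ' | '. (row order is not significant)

== RESULT ==
items.tag | max_rank
D | 1

Derivation:
After WHERE (1 rows):
items.rank | items.city | items.tag
1 | NY | D
After GROUP BY (1 rows):
items.tag | max_rank
D | 1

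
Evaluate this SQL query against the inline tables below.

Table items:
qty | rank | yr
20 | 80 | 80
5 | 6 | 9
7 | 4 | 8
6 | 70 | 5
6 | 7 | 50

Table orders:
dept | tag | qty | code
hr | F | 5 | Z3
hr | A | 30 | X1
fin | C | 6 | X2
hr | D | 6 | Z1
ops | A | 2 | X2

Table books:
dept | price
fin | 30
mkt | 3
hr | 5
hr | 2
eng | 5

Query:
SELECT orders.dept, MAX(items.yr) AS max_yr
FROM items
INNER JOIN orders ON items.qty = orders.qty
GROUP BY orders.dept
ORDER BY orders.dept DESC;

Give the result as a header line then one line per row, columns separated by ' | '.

After JOIN orders (5 rows):
items.qty | items.rank | items.yr | orders.dept | orders.tag | orders.qty | orders.code
5 | 6 | 9 | hr | F | 5 | Z3
6 | 70 | 5 | fin | C | 6 | X2
6 | 70 | 5 | hr | D | 6 | Z1
6 | 7 | 50 | fin | C | 6 | X2
6 | 7 | 50 | hr | D | 6 | Z1
After GROUP BY (2 rows):
orders.dept | max_yr
hr | 50
fin | 50
After ORDER BY (2 rows):
orders.dept | max_yr
hr | 50
fin | 50

== RESULT ==
orders.dept | max_yr
hr | 50
fin | 50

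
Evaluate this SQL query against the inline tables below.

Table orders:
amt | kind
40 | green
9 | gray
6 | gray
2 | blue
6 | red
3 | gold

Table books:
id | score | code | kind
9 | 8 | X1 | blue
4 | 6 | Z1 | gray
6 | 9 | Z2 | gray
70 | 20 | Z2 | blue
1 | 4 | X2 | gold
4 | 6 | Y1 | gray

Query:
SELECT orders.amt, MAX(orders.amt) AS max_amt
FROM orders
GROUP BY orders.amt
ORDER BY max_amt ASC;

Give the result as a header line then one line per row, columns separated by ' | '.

After GROUP BY (5 rows):
orders.amt | max_amt
40 | 40
9 | 9
6 | 6
2 | 2
3 | 3
After ORDER BY (5 rows):
orders.amt | max_amt
2 | 2
3 | 3
6 | 6
9 | 9
40 | 40

== RESULT ==
orders.amt | max_amt
2 | 2
3 | 3
6 | 6
9 | 9
40 | 40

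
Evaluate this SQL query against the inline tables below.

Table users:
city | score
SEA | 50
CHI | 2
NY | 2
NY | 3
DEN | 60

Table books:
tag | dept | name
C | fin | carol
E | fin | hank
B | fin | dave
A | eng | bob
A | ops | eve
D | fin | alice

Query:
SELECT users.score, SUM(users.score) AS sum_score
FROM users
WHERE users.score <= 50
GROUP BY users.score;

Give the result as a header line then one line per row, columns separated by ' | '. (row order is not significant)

After WHERE (4 rows):
users.city | users.score
SEA | 50
CHI | 2
NY | 2
NY | 3
After GROUP BY (3 rows):
users.score | sum_score
50 | 50
2 | 4
3 | 3

== RESULT ==
users.score | sum_score
50 | 50
2 | 4
3 | 3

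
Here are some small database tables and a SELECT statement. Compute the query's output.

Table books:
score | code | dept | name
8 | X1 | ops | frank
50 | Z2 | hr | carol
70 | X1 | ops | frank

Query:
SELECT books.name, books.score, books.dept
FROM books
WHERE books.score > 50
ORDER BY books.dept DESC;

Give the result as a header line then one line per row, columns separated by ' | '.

After WHERE (1 rows):
books.score | books.code | books.dept | books.name
70 | X1 | ops | frank
After SELECT (1 rows):
books.name | books.score | books.dept
frank | 70 | ops
After ORDER BY (1 rows):
books.name | books.score | books.dept
frank | 70 | ops

== RESULT ==
books.name | books.score | books.dept
frank | 70 | ops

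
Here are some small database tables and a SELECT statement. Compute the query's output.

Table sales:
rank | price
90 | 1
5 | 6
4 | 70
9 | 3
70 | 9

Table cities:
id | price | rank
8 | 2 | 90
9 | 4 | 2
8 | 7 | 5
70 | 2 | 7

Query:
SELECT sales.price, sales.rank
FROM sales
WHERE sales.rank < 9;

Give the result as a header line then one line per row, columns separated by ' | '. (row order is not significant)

== RESULT ==
sales.price | sales.rank
6 | 5
70 | 4

Derivation:
After WHERE (2 rows):
sales.rank | sales.price
5 | 6
4 | 70
After SELECT (2 rows):
sales.price | sales.rank
6 | 5
70 | 4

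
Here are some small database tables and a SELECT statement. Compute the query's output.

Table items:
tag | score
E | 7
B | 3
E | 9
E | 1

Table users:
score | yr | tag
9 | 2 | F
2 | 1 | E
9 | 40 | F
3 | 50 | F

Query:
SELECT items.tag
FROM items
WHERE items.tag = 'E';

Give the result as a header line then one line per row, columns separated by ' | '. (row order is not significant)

After WHERE (3 rows):
items.tag | items.score
E | 7
E | 9
E | 1
After SELECT (3 rows):
items.tag
E
E
E

== RESULT ==
items.tag
E
E
E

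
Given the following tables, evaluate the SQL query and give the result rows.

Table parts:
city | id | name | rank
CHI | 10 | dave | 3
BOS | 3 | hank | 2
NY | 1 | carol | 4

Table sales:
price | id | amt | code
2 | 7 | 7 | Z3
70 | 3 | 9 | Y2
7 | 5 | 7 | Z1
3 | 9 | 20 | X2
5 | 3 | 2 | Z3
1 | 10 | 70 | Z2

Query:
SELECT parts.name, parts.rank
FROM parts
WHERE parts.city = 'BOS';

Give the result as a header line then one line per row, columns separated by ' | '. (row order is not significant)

== RESULT ==
parts.name | parts.rank
hank | 2

Derivation:
After WHERE (1 rows):
parts.city | parts.id | parts.name | parts.rank
BOS | 3 | hank | 2
After SELECT (1 rows):
parts.name | parts.rank
hank | 2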